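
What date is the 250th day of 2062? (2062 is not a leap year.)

7 September 2062

January has 31 days (250 − 31 = 219 remain).
February has 28 days (219 − 28 = 191 remain).
March has 31 days (191 − 31 = 160 remain).
April has 30 days (160 − 30 = 130 remain).
May has 31 days (130 − 31 = 99 remain).
June has 30 days (99 − 30 = 69 remain).
July has 31 days (69 − 31 = 38 remain).
August has 31 days (38 − 31 = 7 remain).
7 into September → September 7.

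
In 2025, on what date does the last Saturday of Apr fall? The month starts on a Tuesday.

Apr 2025 begins on a Tuesday, so the first Saturday is Apr 5 (4 days later).
Apr 2025 has 30 days. Adding weeks: 5, 12, 19, 26 — the last one ≤ 30 is the 26th.

Apr 26, 2025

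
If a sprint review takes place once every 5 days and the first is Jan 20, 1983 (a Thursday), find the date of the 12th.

Mar 16, 1983

The 12th occurrence is 11 intervals after the first: 11 × 5 = 55 days after Jan 20, 1983.
Jan has 31 days — 11 days to the end of Jan leaves 44.
Feb has 28 days (16 left).
16 days into Mar → Mar 16, 1983.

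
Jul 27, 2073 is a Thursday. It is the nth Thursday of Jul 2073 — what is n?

4th

Day 27 falls in week ⌈27/7⌉ of the month.
Days 1–7 hold the 1st Thursday, 8–14 the 2nd, 15–21 the 3rd, 22–28 the 4th, 29–31 the 5th.
27 is in the range for the 4th.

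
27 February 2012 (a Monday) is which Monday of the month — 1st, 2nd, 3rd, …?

4th

Day 27 falls in week ⌈27/7⌉ of the month.
Days 1–7 hold the 1st Monday, 8–14 the 2nd, 15–21 the 3rd, 22–28 the 4th, 29–31 the 5th.
27 is in the range for the 4th.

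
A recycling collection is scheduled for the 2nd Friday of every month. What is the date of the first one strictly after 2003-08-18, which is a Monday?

2003-09-12

August 2003 starts on a Friday; its first Friday is the 1st, so the 2nd Friday is the 8th — 2003-08-08.
That is not after 2003-08-18, so look at September 2003.
September 2003 starts on a Monday; its first Friday is the 5th, so the 2nd Friday is the 12th — 2003-09-12.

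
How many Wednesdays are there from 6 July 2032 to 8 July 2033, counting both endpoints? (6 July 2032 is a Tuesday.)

53

6 July 2032 is a Tuesday; the first Wednesday on or after it is 7 July 2032 (1 day later).
From 7 July 2032 to 8 July 2033: 177 + 189 = 366 days (rest of 2032, to 8 July 2033 in 2033).
366 ÷ 7 = 52 full weeks with remainder 2, so 52 more Wednesdays after the first → 53.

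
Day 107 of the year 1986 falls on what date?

January has 31 days (107 − 31 = 76 remain).
February has 28 days (76 − 28 = 48 remain).
March has 31 days (48 − 31 = 17 remain).
17 into April → April 17.

17 April 1986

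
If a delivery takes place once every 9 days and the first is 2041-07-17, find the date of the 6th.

The 6th occurrence is 5 intervals after the first: 5 × 9 = 45 days after 2041-07-17.
July has 31 days — 14 days to the end of July leaves 31.
31 days into August → 2041-08-31.

2041-08-31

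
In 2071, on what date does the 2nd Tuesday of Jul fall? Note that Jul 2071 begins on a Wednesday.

Jul 2071 begins on a Wednesday, so the first Tuesday is Jul 7 (6 days later).
The 2nd Tuesday is 1 weeks later: 7 + 7 = 14.

Jul 14, 2071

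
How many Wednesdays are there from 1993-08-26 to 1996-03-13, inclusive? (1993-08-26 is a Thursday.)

133

1993-08-26 is a Thursday; the first Wednesday on or after it is 1993-09-01 (6 days later).
From 1993-09-01 to 1996-03-13: 121 + 365 + 365 + 73 = 924 days (rest of 1993, 1994, 1995, to 1996-03-13 in 1996).
924 ÷ 7 = 132 full weeks with remainder 0, so 132 more Wednesdays after the first → 133.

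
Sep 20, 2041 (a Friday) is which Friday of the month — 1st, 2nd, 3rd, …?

Day 20 falls in week ⌈20/7⌉ of the month.
Days 1–7 hold the 1st Friday, 8–14 the 2nd, 15–21 the 3rd, 22–28 the 4th, 29–31 the 5th.
20 is in the range for the 3rd.

3rd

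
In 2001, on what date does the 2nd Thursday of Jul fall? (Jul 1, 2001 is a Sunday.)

Jul 2001 begins on a Sunday, so the first Thursday is Jul 5 (4 days later).
The 2nd Thursday is 1 weeks later: 5 + 7 = 12.

Jul 12, 2001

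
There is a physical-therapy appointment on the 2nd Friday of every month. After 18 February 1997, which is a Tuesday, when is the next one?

14 March 1997

February 1997 starts on a Saturday; its first Friday is the 7th, so the 2nd Friday is the 14th — 14 February 1997.
That is not after 18 February 1997, so look at March 1997.
March 1997 starts on a Saturday; its first Friday is the 7th, so the 2nd Friday is the 14th — 14 March 1997.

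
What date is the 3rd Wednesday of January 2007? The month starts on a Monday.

17 January 2007

January 2007 begins on a Monday, so the first Wednesday is January 3 (2 days later).
The 3rd Wednesday is 2 weeks later: 3 + 14 = 17.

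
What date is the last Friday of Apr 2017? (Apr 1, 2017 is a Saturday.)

Apr 2017 begins on a Saturday, so the first Friday is Apr 7 (6 days later).
Apr 2017 has 30 days. Adding weeks: 7, 14, 21, 28 — the last one ≤ 30 is the 28th.

Apr 28, 2017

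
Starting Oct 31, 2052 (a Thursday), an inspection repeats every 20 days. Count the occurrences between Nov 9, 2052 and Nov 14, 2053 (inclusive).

18

Occurrences land 20·i days after Oct 31, 2052 for i = 0, 1, 2, …
Nov 9, 2052 is 9 days after the start; 9 ÷ 20 = 0 remainder 9; since the remainder is 9, round up to i = 1. First occurrence in the window: #2 on Nov 20, 2052 (1×20 = 20 days in).
Nov 14, 2053 is 379 days after the start; 379 ÷ 20 = 18 remainder 19. Last occurrence in the window: #19 on Oct 26, 2053.
Occurrences #2 through #19: 18 in total.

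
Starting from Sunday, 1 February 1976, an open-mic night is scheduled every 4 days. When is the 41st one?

10 July 1976

The 41st occurrence is 40 intervals after the first: 40 × 4 = 160 days after 1 February 1976.
February has 29 days — 28 days to the end of February leaves 132.
March has 31 days (101 left).
April has 30 days (71 left).
May has 31 days (40 left).
June has 30 days (10 left).
10 days into July → 10 July 1976.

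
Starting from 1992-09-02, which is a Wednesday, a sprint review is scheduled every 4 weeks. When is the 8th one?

The 8th occurrence is 7 intervals after the first: 7 × 28 = 196 days after 1992-09-02.
September has 30 days — 28 days to the end of September leaves 168.
October has 31 days (137 left).
November has 30 days (107 left).
December has 31 days (76 left).
January has 31 days (45 left).
February has 28 days (17 left).
17 days into March → 1993-03-17.

1993-03-17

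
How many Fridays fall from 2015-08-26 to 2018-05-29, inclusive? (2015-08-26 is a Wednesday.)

144

2015-08-26 is a Wednesday; the first Friday on or after it is 2015-08-28 (2 days later).
From 2015-08-28 to 2018-05-29: 125 + 366 + 365 + 149 = 1005 days (rest of 2015, 2016, 2017, to 2018-05-29 in 2018).
1005 ÷ 7 = 143 full weeks with remainder 4, so 143 more Fridays after the first → 144.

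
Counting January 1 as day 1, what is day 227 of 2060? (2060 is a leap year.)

January has 31 days (227 − 31 = 196 remain).
February has 29 days (196 − 29 = 167 remain).
March has 31 days (167 − 31 = 136 remain).
April has 30 days (136 − 30 = 106 remain).
May has 31 days (106 − 31 = 75 remain).
June has 30 days (75 − 30 = 45 remain).
July has 31 days (45 − 31 = 14 remain).
14 into August → August 14.

August 14, 2060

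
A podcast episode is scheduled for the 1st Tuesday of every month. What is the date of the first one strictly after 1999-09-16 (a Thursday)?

September 1999 starts on a Wednesday, so its 1st Tuesday is 1999-09-07 (6 days in).
That is not after 1999-09-16, so look at October 1999.
October 1999 starts on a Friday, so its 1st Tuesday is 1999-10-05 (4 days in).

1999-10-05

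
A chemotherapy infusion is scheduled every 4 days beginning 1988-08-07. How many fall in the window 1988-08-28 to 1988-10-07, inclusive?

10

Occurrences land 4·i days after 1988-08-07 for i = 0, 1, 2, …
1988-08-28 is 21 days after the start; 21 ÷ 4 = 5 remainder 1; since the remainder is 1, round up to i = 6. First occurrence in the window: #7 on 1988-08-31 (6×4 = 24 days in).
1988-10-07 is 61 days after the start; 61 ÷ 4 = 15 remainder 1. Last occurrence in the window: #16 on 1988-10-06.
Occurrences #7 through #16: 10 in total.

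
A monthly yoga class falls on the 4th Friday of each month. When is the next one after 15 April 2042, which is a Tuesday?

April 2042 starts on a Tuesday; its first Friday is the 4th, so the 4th Friday is the 25th — 25 April 2042.
25 April 2042 is after 15 April 2042, so that is the next one.

25 April 2042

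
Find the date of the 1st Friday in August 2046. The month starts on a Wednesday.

August 2046 begins on a Wednesday, so the first Friday is August 3 (2 days later).

2046-08-03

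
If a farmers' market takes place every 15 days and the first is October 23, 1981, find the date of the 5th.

December 22, 1981

The 5th occurrence is 4 intervals after the first: 4 × 15 = 60 days after October 23, 1981.
October has 31 days — 8 days to the end of October leaves 52.
November has 30 days (22 left).
22 days into December → December 22, 1981.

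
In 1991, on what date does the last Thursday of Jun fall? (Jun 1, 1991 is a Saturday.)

Jun 1991 begins on a Saturday, so the first Thursday is Jun 6 (5 days later).
Jun 1991 has 30 days. Adding weeks: 6, 13, 20, 27 — the last one ≤ 30 is the 27th.

Jun 27, 1991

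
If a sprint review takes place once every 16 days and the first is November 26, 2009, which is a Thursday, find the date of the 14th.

The 14th occurrence is 13 intervals after the first: 13 × 16 = 208 days after November 26, 2009.
November has 30 days — 4 days to the end of November leaves 204.
December has 31 days (173 left).
January has 31 days (142 left).
February has 28 days (114 left).
March has 31 days (83 left).
April has 30 days (53 left).
May has 31 days (22 left).
22 days into June → June 22, 2010.

June 22, 2010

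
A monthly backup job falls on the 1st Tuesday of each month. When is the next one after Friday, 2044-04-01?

April 2044 starts on a Friday, so its 1st Tuesday is 2044-04-05 (4 days in).
2044-04-05 is after 2044-04-01, so that is the next one.

2044-04-05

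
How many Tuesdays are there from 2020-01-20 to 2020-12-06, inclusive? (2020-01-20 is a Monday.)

2020-01-20 is a Monday; the first Tuesday on or after it is 2020-01-21 (1 day later).
From 2020-01-21 to 2020-12-06: 10 + 29 + 31 + 30 + 31 + 30 + 31 + 31 + 30 + 31 + 30 + 6 = 320 days (rest of January, February, March, April, May, June, July, August, September, October, November, December).
320 ÷ 7 = 45 full weeks with remainder 5, so 45 more Tuesdays after the first → 46.

46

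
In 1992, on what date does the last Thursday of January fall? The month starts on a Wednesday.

January 30, 1992

January 1992 begins on a Wednesday, so the first Thursday is January 2 (1 day later).
January 1992 has 31 days. Adding weeks: 2, 9, 16, 23, 30 — the last one ≤ 31 is the 30th.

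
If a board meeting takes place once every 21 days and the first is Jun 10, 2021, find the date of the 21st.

Aug 4, 2022

The 21st occurrence is 20 intervals after the first: 20 × 21 = 420 days after Jun 10, 2021.
Jun has 30 days — 20 days to the end of Jun leaves 400.
Jul has 31 days (369 left).
Aug has 31 days (338 left).
Sep has 30 days (308 left).
Oct has 31 days (277 left).
Nov has 30 days (247 left).
Dec has 31 days (216 left).
Jan has 31 days (185 left).
Feb has 28 days (157 left).
Mar has 31 days (126 left).
Apr has 30 days (96 left).
May has 31 days (65 left).
Jun has 30 days (35 left).
Jul has 31 days (4 left).
4 days into Aug → Aug 4, 2022.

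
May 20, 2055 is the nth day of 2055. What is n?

140

Days in months before May: 31 + 28 + 31 + 30 = 120.
Plus 20 days into May → day 140.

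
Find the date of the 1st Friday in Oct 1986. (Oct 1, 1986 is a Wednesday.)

Oct 1986 begins on a Wednesday, so the first Friday is Oct 3 (2 days later).

Oct 3, 1986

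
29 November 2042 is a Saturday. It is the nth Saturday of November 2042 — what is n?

5th

Day 29 falls in week ⌈29/7⌉ of the month.
Days 1–7 hold the 1st Saturday, 8–14 the 2nd, 15–21 the 3rd, 22–28 the 4th, 29–31 the 5th.
29 is in the range for the 5th.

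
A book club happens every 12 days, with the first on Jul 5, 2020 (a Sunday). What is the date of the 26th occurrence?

May 1, 2021

The 26th occurrence is 25 intervals after the first: 25 × 12 = 300 days after Jul 5, 2020.
Jul has 31 days — 26 days to the end of Jul leaves 274.
Aug has 31 days (243 left).
Sep has 30 days (213 left).
Oct has 31 days (182 left).
Nov has 30 days (152 left).
Dec has 31 days (121 left).
Jan has 31 days (90 left).
Feb has 28 days (62 left).
Mar has 31 days (31 left).
Apr has 30 days (1 left).
1 day into May → May 1, 2021.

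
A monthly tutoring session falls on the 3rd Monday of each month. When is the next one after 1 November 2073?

20 November 2073

November 2073 starts on a Wednesday; its first Monday is the 6th, so the 3rd Monday is the 20th — 20 November 2073.
20 November 2073 is after 1 November 2073, so that is the next one.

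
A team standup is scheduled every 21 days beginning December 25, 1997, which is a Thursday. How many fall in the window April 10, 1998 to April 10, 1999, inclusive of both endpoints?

17

Occurrences land 21·i days after December 25, 1997 for i = 0, 1, 2, …
April 10, 1998 is 106 days after the start; 106 ÷ 21 = 5 remainder 1; since the remainder is 1, round up to i = 6. First occurrence in the window: #7 on April 30, 1998 (6×21 = 126 days in).
April 10, 1999 is 471 days after the start; 471 ÷ 21 = 22 remainder 9. Last occurrence in the window: #23 on April 1, 1999.
Occurrences #7 through #23: 17 in total.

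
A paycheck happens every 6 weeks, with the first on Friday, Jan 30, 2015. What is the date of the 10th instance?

Feb 12, 2016

The 10th occurrence is 9 intervals after the first: 9 × 42 = 378 days after Jan 30, 2015.
Jan has 31 days — 1 day to the end of Jan leaves 377.
Feb has 28 days (349 left).
Mar has 31 days (318 left).
Apr has 30 days (288 left).
May has 31 days (257 left).
Jun has 30 days (227 left).
Jul has 31 days (196 left).
Aug has 31 days (165 left).
Sep has 30 days (135 left).
Oct has 31 days (104 left).
Nov has 30 days (74 left).
Dec has 31 days (43 left).
Jan has 31 days (12 left).
12 days into Feb → Feb 12, 2016.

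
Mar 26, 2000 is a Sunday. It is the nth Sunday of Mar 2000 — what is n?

Day 26 falls in week ⌈26/7⌉ of the month.
Days 1–7 hold the 1st Sunday, 8–14 the 2nd, 15–21 the 3rd, 22–28 the 4th, 29–31 the 5th.
26 is in the range for the 4th.

4th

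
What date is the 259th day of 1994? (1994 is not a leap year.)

January has 31 days (259 − 31 = 228 remain).
February has 28 days (228 − 28 = 200 remain).
March has 31 days (200 − 31 = 169 remain).
April has 30 days (169 − 30 = 139 remain).
May has 31 days (139 − 31 = 108 remain).
June has 30 days (108 − 30 = 78 remain).
July has 31 days (78 − 31 = 47 remain).
August has 31 days (47 − 31 = 16 remain).
16 into September → September 16.

16 September 1994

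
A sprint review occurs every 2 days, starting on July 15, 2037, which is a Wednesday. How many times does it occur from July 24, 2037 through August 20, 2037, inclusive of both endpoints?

14

Occurrences land 2·i days after July 15, 2037 for i = 0, 1, 2, …
July 24, 2037 is 9 days after the start; 9 ÷ 2 = 4 remainder 1; since the remainder is 1, round up to i = 5. First occurrence in the window: #6 on July 25, 2037 (5×2 = 10 days in).
August 20, 2037 is 36 days after the start; 36 ÷ 2 = 18 remainder 0. Last occurrence in the window: #19 on August 20, 2037.
Occurrences #6 through #19: 14 in total.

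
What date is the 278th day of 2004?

January has 31 days (278 − 31 = 247 remain).
February has 29 days (247 − 29 = 218 remain).
March has 31 days (218 − 31 = 187 remain).
April has 30 days (187 − 30 = 157 remain).
May has 31 days (157 − 31 = 126 remain).
June has 30 days (126 − 30 = 96 remain).
July has 31 days (96 − 31 = 65 remain).
August has 31 days (65 − 31 = 34 remain).
September has 30 days (34 − 30 = 4 remain).
4 into October → October 4.

4 October 2004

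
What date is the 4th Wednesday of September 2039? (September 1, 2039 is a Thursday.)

September 2039 begins on a Thursday, so the first Wednesday is September 7 (6 days later).
The 4th Wednesday is 3 weeks later: 7 + 21 = 28.

September 28, 2039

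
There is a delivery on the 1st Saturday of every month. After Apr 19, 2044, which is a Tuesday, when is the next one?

May 7, 2044

Apr 2044 starts on a Friday, so its 1st Saturday is Apr 2, 2044 (1 day in).
That is not after Apr 19, 2044, so look at May 2044.
May 2044 starts on a Sunday, so its 1st Saturday is May 7, 2044 (6 days in).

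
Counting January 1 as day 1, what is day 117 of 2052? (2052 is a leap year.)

January has 31 days (117 − 31 = 86 remain).
February has 29 days (86 − 29 = 57 remain).
March has 31 days (57 − 31 = 26 remain).
26 into April → April 26.

2052-04-26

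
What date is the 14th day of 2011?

14 into January → January 14.

2011-01-14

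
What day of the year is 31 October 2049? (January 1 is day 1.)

Days in months before October: 31 + 28 + 31 + 30 + 31 + 30 + 31 + 31 + 30 = 273.
Plus 31 days into October → day 304.

304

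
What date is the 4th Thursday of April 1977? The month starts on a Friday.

28 April 1977

April 1977 begins on a Friday, so the first Thursday is April 7 (6 days later).
The 4th Thursday is 3 weeks later: 7 + 21 = 28.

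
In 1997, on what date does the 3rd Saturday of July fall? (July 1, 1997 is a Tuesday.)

July 1997 begins on a Tuesday, so the first Saturday is July 5 (4 days later).
The 3rd Saturday is 2 weeks later: 5 + 14 = 19.

19 July 1997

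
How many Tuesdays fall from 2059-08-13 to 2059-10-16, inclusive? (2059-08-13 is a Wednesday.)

9

2059-08-13 is a Wednesday; the first Tuesday on or after it is 2059-08-19 (6 days later).
From 2059-08-19 to 2059-10-16: 12 + 30 + 16 = 58 days (rest of August, September, October).
58 ÷ 7 = 8 full weeks with remainder 2, so 8 more Tuesdays after the first → 9.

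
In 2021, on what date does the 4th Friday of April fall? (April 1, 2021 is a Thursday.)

2021-04-23

April 2021 begins on a Thursday, so the first Friday is April 2 (1 day later).
The 4th Friday is 3 weeks later: 2 + 21 = 23.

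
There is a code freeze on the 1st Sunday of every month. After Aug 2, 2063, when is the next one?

Aug 5, 2063

Aug 2063 starts on a Wednesday, so its 1st Sunday is Aug 5, 2063 (4 days in).
Aug 5, 2063 is after Aug 2, 2063, so that is the next one.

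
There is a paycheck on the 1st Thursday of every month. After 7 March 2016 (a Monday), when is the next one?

7 April 2016

March 2016 starts on a Tuesday, so its 1st Thursday is 3 March 2016 (2 days in).
That is not after 7 March 2016, so look at April 2016.
April 2016 starts on a Friday, so its 1st Thursday is 7 April 2016 (6 days in).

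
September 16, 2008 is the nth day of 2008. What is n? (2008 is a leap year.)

260

Days in months before September: 31 + 29 + 31 + 30 + 31 + 30 + 31 + 31 = 244.
Plus 16 days into September → day 260.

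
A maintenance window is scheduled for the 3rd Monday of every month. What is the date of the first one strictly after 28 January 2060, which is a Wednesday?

16 February 2060

January 2060 starts on a Thursday; its first Monday is the 5th, so the 3rd Monday is the 19th — 19 January 2060.
That is not after 28 January 2060, so look at February 2060.
February 2060 starts on a Sunday; its first Monday is the 2nd, so the 3rd Monday is the 16th — 16 February 2060.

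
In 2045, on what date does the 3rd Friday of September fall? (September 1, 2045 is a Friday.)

15 September 2045

September 2045 begins on a Friday, so the first Friday is September 1.
The 3rd Friday is 2 weeks later: 1 + 14 = 15.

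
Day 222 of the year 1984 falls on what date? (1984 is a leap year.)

January has 31 days (222 − 31 = 191 remain).
February has 29 days (191 − 29 = 162 remain).
March has 31 days (162 − 31 = 131 remain).
April has 30 days (131 − 30 = 101 remain).
May has 31 days (101 − 31 = 70 remain).
June has 30 days (70 − 30 = 40 remain).
July has 31 days (40 − 31 = 9 remain).
9 into August → August 9.

August 9, 1984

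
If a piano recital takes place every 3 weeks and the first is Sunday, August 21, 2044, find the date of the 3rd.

The 3rd occurrence is 2 intervals after the first: 2 × 21 = 42 days after August 21, 2044.
August has 31 days — 10 days to the end of August leaves 32.
September has 30 days (2 left).
2 days into October → October 2, 2044.

October 2, 2044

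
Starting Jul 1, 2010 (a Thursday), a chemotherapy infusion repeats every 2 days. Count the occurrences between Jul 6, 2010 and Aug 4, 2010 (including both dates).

Occurrences land 2·i days after Jul 1, 2010 for i = 0, 1, 2, …
Jul 6, 2010 is 5 days after the start; 5 ÷ 2 = 2 remainder 1; since the remainder is 1, round up to i = 3. First occurrence in the window: #4 on Jul 7, 2010 (3×2 = 6 days in).
Aug 4, 2010 is 34 days after the start; 34 ÷ 2 = 17 remainder 0. Last occurrence in the window: #18 on Aug 4, 2010.
Occurrences #4 through #18: 15 in total.

15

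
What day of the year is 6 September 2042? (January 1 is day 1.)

249

Days in months before September: 31 + 28 + 31 + 30 + 31 + 30 + 31 + 31 = 243.
Plus 6 days into September → day 249.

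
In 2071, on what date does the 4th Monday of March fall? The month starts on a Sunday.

March 2071 begins on a Sunday, so the first Monday is March 2 (1 day later).
The 4th Monday is 3 weeks later: 2 + 21 = 23.

2071-03-23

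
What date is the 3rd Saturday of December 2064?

20 December 2064

The first Saturday of December 2064 is December 6.
The 3rd Saturday is 2 weeks later: 6 + 14 = 20.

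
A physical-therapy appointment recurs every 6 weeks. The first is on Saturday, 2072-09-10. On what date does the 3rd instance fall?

2072-12-03

The 3rd occurrence is 2 intervals after the first: 2 × 42 = 84 days after 2072-09-10.
September has 30 days — 20 days to the end of September leaves 64.
October has 31 days (33 left).
November has 30 days (3 left).
3 days into December → 2072-12-03.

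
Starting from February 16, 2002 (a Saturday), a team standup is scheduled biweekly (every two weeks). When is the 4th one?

The 4th occurrence is 3 intervals after the first: 3 × 14 = 42 days after February 16, 2002.
February has 28 days — 12 days to the end of February leaves 30.
30 days into March → March 30, 2002.

March 30, 2002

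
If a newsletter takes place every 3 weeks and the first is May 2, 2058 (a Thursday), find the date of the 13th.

The 13th occurrence is 12 intervals after the first: 12 × 21 = 252 days after May 2, 2058.
May has 31 days — 29 days to the end of May leaves 223.
June has 30 days (193 left).
July has 31 days (162 left).
August has 31 days (131 left).
September has 30 days (101 left).
October has 31 days (70 left).
November has 30 days (40 left).
December has 31 days (9 left).
9 days into January → January 9, 2059.

January 9, 2059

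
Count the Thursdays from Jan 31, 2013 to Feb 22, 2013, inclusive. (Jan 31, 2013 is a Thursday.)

4

Jan 31, 2013 is a Thursday; the first Thursday on or after it is Jan 31, 2013.
From Jan 31, 2013 to Feb 22, 2013: 0 + 22 = 22 days (rest of Jan, Feb).
22 ÷ 7 = 3 full weeks with remainder 1, so 3 more Thursdays after the first → 4.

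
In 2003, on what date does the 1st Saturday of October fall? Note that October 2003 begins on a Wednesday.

October 4, 2003

October 2003 begins on a Wednesday, so the first Saturday is October 4 (3 days later).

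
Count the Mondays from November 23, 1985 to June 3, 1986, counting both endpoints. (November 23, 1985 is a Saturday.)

November 23, 1985 is a Saturday; the first Monday on or after it is November 25, 1985 (2 days later).
From November 25, 1985 to June 3, 1986: 5 + 31 + 31 + 28 + 31 + 30 + 31 + 3 = 190 days (rest of November, December, January, February, March, April, May, June).
190 ÷ 7 = 27 full weeks with remainder 1, so 27 more Mondays after the first → 28.

28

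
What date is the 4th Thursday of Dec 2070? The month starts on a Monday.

Dec 25, 2070

Dec 2070 begins on a Monday, so the first Thursday is Dec 4 (3 days later).
The 4th Thursday is 3 weeks later: 4 + 21 = 25.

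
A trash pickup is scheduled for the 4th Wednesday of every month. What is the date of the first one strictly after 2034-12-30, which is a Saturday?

2035-01-24

December 2034 starts on a Friday; its first Wednesday is the 6th, so the 4th Wednesday is the 27th — 2034-12-27.
That is not after 2034-12-30, so look at January 2035.
January 2035 starts on a Monday; its first Wednesday is the 3rd, so the 4th Wednesday is the 24th — 2035-01-24.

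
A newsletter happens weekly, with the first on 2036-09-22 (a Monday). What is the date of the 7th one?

The 7th occurrence is 6 intervals after the first: 6 × 7 = 42 days after 2036-09-22.
September has 30 days — 8 days to the end of September leaves 34.
October has 31 days (3 left).
3 days into November → 2036-11-03.

2036-11-03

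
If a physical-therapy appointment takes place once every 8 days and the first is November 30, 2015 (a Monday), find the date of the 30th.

July 19, 2016

The 30th occurrence is 29 intervals after the first: 29 × 8 = 232 days after November 30, 2015.
November has 30 days — 0 days to the end of November leaves 232.
December has 31 days (201 left).
January has 31 days (170 left).
February has 29 days (141 left).
March has 31 days (110 left).
April has 30 days (80 left).
May has 31 days (49 left).
June has 30 days (19 left).
19 days into July → July 19, 2016.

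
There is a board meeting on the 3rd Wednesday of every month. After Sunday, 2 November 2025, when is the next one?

November 2025 starts on a Saturday; its first Wednesday is the 5th, so the 3rd Wednesday is the 19th — 19 November 2025.
19 November 2025 is after 2 November 2025, so that is the next one.

19 November 2025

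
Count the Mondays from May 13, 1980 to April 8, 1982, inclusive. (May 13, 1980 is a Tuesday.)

May 13, 1980 is a Tuesday; the first Monday on or after it is May 19, 1980 (6 days later).
From May 19, 1980 to April 8, 1982: 226 + 365 + 98 = 689 days (rest of 1980, 1981, to April 8, 1982 in 1982).
689 ÷ 7 = 98 full weeks with remainder 3, so 98 more Mondays after the first → 99.

99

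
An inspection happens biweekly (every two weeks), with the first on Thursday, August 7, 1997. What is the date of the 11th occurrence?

December 25, 1997

The 11th occurrence is 10 intervals after the first: 10 × 14 = 140 days after August 7, 1997.
August has 31 days — 24 days to the end of August leaves 116.
September has 30 days (86 left).
October has 31 days (55 left).
November has 30 days (25 left).
25 days into December → December 25, 1997.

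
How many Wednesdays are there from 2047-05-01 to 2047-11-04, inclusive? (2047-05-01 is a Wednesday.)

27

2047-05-01 is a Wednesday; the first Wednesday on or after it is 2047-05-01.
From 2047-05-01 to 2047-11-04: 30 + 30 + 31 + 31 + 30 + 31 + 4 = 187 days (rest of May, June, July, August, September, October, November).
187 ÷ 7 = 26 full weeks with remainder 5, so 26 more Wednesdays after the first → 27.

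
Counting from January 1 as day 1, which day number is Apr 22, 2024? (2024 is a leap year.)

Days in months before Apr: 31 + 29 + 31 = 91.
Plus 22 days into Apr → day 113.

113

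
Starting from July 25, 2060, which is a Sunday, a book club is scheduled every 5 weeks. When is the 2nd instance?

The 2nd occurrence is 1 interval after the first: 1 × 35 = 35 days after July 25, 2060.
July has 31 days — 6 days to the end of July leaves 29.
29 days into August → August 29, 2060.

August 29, 2060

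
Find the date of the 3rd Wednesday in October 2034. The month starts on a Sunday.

October 2034 begins on a Sunday, so the first Wednesday is October 4 (3 days later).
The 3rd Wednesday is 2 weeks later: 4 + 14 = 18.

18 October 2034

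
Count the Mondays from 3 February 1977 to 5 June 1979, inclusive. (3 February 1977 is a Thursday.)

122

3 February 1977 is a Thursday; the first Monday on or after it is 7 February 1977 (4 days later).
From 7 February 1977 to 5 June 1979: 327 + 365 + 156 = 848 days (rest of 1977, 1978, to 5 June 1979 in 1979).
848 ÷ 7 = 121 full weeks with remainder 1, so 121 more Mondays after the first → 122.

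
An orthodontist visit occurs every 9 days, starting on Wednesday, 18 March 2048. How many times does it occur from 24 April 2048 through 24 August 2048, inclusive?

13

Occurrences land 9·i days after 18 March 2048 for i = 0, 1, 2, …
24 April 2048 is 37 days after the start; 37 ÷ 9 = 4 remainder 1; since the remainder is 1, round up to i = 5. First occurrence in the window: #6 on 2 May 2048 (5×9 = 45 days in).
24 August 2048 is 159 days after the start; 159 ÷ 9 = 17 remainder 6. Last occurrence in the window: #18 on 18 August 2048.
Occurrences #6 through #18: 13 in total.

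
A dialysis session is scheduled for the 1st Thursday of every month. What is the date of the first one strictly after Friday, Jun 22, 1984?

Jun 1984 starts on a Friday, so its 1st Thursday is Jun 7, 1984 (6 days in).
That is not after Jun 22, 1984, so look at Jul 1984.
Jul 1984 starts on a Sunday, so its 1st Thursday is Jul 5, 1984 (4 days in).

Jul 5, 1984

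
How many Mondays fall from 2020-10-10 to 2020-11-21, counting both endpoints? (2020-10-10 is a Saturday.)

6

2020-10-10 is a Saturday; the first Monday on or after it is 2020-10-12 (2 days later).
From 2020-10-12 to 2020-11-21: 19 + 21 = 40 days (rest of October, November).
40 ÷ 7 = 5 full weeks with remainder 5, so 5 more Mondays after the first → 6.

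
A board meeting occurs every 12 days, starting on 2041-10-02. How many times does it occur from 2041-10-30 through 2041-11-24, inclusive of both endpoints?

2

Occurrences land 12·i days after 2041-10-02 for i = 0, 1, 2, …
2041-10-30 is 28 days after the start; 28 ÷ 12 = 2 remainder 4; since the remainder is 4, round up to i = 3. First occurrence in the window: #4 on 2041-11-07 (3×12 = 36 days in).
2041-11-24 is 53 days after the start; 53 ÷ 12 = 4 remainder 5. Last occurrence in the window: #5 on 2041-11-19.
Occurrences #4 through #5: 2 in total.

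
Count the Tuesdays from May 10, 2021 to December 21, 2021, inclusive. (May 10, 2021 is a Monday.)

33

May 10, 2021 is a Monday; the first Tuesday on or after it is May 11, 2021 (1 day later).
From May 11, 2021 to December 21, 2021: 20 + 30 + 31 + 31 + 30 + 31 + 30 + 21 = 224 days (rest of May, June, July, August, September, October, November, December).
224 ÷ 7 = 32 full weeks with remainder 0, so 32 more Tuesdays after the first → 33.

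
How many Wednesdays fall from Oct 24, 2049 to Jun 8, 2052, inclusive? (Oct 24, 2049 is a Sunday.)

137

Oct 24, 2049 is a Sunday; the first Wednesday on or after it is Oct 27, 2049 (3 days later).
From Oct 27, 2049 to Jun 8, 2052: 65 + 365 + 365 + 160 = 955 days (rest of 2049, 2050, 2051, to Jun 8, 2052 in 2052).
955 ÷ 7 = 136 full weeks with remainder 3, so 136 more Wednesdays after the first → 137.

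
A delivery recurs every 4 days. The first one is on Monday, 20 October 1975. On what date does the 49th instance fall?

The 49th occurrence is 48 intervals after the first: 48 × 4 = 192 days after 20 October 1975.
October has 31 days — 11 days to the end of October leaves 181.
November has 30 days (151 left).
December has 31 days (120 left).
January has 31 days (89 left).
February has 29 days (60 left).
March has 31 days (29 left).
29 days into April → 29 April 1976.

29 April 1976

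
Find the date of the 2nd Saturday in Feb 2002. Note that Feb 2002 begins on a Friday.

Feb 2002 begins on a Friday, so the first Saturday is Feb 2 (1 day later).
The 2nd Saturday is 1 weeks later: 2 + 7 = 9.

Feb 9, 2002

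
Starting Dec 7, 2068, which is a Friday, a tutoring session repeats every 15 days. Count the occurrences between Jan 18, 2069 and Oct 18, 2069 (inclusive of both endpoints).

Occurrences land 15·i days after Dec 7, 2068 for i = 0, 1, 2, …
Jan 18, 2069 is 42 days after the start; 42 ÷ 15 = 2 remainder 12; since the remainder is 12, round up to i = 3. First occurrence in the window: #4 on Jan 21, 2069 (3×15 = 45 days in).
Oct 18, 2069 is 315 days after the start; 315 ÷ 15 = 21 remainder 0. Last occurrence in the window: #22 on Oct 18, 2069.
Occurrences #4 through #22: 19 in total.

19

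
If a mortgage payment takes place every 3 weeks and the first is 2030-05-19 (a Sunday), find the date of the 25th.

2031-10-05

The 25th occurrence is 24 intervals after the first: 24 × 21 = 504 days after 2030-05-19.
May has 31 days — 12 days to the end of May leaves 492.
From end of May to end of 2030 is 214 days (278 left).
January has 31 days (247 left).
February has 28 days (219 left).
March has 31 days (188 left).
April has 30 days (158 left).
May has 31 days (127 left).
June has 30 days (97 left).
July has 31 days (66 left).
August has 31 days (35 left).
September has 30 days (5 left).
5 days into October → 2031-10-05.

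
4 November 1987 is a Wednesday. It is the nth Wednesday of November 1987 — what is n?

Day 4 falls in week ⌈4/7⌉ of the month.
Days 1–7 hold the 1st Wednesday, 8–14 the 2nd, 15–21 the 3rd, 22–28 the 4th, 29–31 the 5th.
4 is in the range for the 1st.

1st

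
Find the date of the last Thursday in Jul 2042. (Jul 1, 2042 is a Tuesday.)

Jul 2042 begins on a Tuesday, so the first Thursday is Jul 3 (2 days later).
Jul 2042 has 31 days. Adding weeks: 3, 10, 17, 24, 31 — the last one ≤ 31 is the 31st.

Jul 31, 2042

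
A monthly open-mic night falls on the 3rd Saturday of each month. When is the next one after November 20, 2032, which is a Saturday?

December 18, 2032

November 2032 starts on a Monday; its first Saturday is the 6th, so the 3rd Saturday is the 20th — November 20, 2032.
That is not after November 20, 2032, so look at December 2032.
December 2032 starts on a Wednesday; its first Saturday is the 4th, so the 3rd Saturday is the 18th — December 18, 2032.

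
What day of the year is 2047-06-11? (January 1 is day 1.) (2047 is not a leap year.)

Days in months before June: 31 + 28 + 31 + 30 + 31 = 151.
Plus 11 days into June → day 162.

162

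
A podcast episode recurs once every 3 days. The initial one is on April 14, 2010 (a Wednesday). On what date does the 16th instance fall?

May 29, 2010

The 16th occurrence is 15 intervals after the first: 15 × 3 = 45 days after April 14, 2010.
April has 30 days — 16 days to the end of April leaves 29.
29 days into May → May 29, 2010.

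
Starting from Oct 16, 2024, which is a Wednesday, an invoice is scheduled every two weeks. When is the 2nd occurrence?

Oct 30, 2024

The 2nd occurrence is 1 interval after the first: 1 × 14 = 14 days after Oct 16, 2024.
14 days later is Oct 30, 2024.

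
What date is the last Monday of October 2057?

The first Monday of October 2057 is October 1.
October 2057 has 31 days. Adding weeks: 1, 8, 15, 22, 29 — the last one ≤ 31 is the 29th.

29 October 2057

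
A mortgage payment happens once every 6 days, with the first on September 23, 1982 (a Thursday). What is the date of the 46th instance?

June 20, 1983

The 46th occurrence is 45 intervals after the first: 45 × 6 = 270 days after September 23, 1982.
September has 30 days — 7 days to the end of September leaves 263.
October has 31 days (232 left).
November has 30 days (202 left).
December has 31 days (171 left).
January has 31 days (140 left).
February has 28 days (112 left).
March has 31 days (81 left).
April has 30 days (51 left).
May has 31 days (20 left).
20 days into June → June 20, 1983.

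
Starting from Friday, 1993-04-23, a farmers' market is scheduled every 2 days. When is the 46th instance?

1993-07-22

The 46th occurrence is 45 intervals after the first: 45 × 2 = 90 days after 1993-04-23.
April has 30 days — 7 days to the end of April leaves 83.
May has 31 days (52 left).
June has 30 days (22 left).
22 days into July → 1993-07-22.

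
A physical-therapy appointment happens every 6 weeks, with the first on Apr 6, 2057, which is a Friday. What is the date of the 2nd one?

May 18, 2057

The 2nd occurrence is 1 interval after the first: 1 × 42 = 42 days after Apr 6, 2057.
Apr has 30 days — 24 days to the end of Apr leaves 18.
18 days into May → May 18, 2057.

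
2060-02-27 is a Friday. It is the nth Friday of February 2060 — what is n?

4th

Day 27 falls in week ⌈27/7⌉ of the month.
Days 1–7 hold the 1st Friday, 8–14 the 2nd, 15–21 the 3rd, 22–28 the 4th, 29–31 the 5th.
27 is in the range for the 4th.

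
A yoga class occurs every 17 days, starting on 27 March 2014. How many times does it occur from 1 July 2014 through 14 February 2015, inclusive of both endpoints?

Occurrences land 17·i days after 27 March 2014 for i = 0, 1, 2, …
1 July 2014 is 96 days after the start; 96 ÷ 17 = 5 remainder 11; since the remainder is 11, round up to i = 6. First occurrence in the window: #7 on 7 July 2014 (6×17 = 102 days in).
14 February 2015 is 324 days after the start; 324 ÷ 17 = 19 remainder 1. Last occurrence in the window: #20 on 13 February 2015.
Occurrences #7 through #20: 14 in total.

14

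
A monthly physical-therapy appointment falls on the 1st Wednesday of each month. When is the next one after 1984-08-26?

August 1984 starts on a Wednesday, so its 1st Wednesday is 1984-08-01.
That is not after 1984-08-26, so look at September 1984.
September 1984 starts on a Saturday, so its 1st Wednesday is 1984-09-05 (4 days in).

1984-09-05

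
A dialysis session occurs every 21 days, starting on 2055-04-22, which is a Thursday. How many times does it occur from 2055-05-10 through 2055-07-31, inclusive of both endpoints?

Occurrences land 21·i days after 2055-04-22 for i = 0, 1, 2, …
2055-05-10 is 18 days after the start; 18 ÷ 21 = 0 remainder 18; since the remainder is 18, round up to i = 1. First occurrence in the window: #2 on 2055-05-13 (1×21 = 21 days in).
2055-07-31 is 100 days after the start; 100 ÷ 21 = 4 remainder 16. Last occurrence in the window: #5 on 2055-07-15.
Occurrences #2 through #5: 4 in total.

4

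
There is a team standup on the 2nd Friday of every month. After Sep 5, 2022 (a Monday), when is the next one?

Sep 2022 starts on a Thursday; its first Friday is the 2nd, so the 2nd Friday is the 9th — Sep 9, 2022.
Sep 9, 2022 is after Sep 5, 2022, so that is the next one.

Sep 9, 2022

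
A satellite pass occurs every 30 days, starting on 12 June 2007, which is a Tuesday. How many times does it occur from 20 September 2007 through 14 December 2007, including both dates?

Occurrences land 30·i days after 12 June 2007 for i = 0, 1, 2, …
20 September 2007 is 100 days after the start; 100 ÷ 30 = 3 remainder 10; since the remainder is 10, round up to i = 4. First occurrence in the window: #5 on 10 October 2007 (4×30 = 120 days in).
14 December 2007 is 185 days after the start; 185 ÷ 30 = 6 remainder 5. Last occurrence in the window: #7 on 9 December 2007.
Occurrences #5 through #7: 3 in total.

3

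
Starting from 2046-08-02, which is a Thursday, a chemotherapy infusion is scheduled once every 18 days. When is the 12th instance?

The 12th occurrence is 11 intervals after the first: 11 × 18 = 198 days after 2046-08-02.
August has 31 days — 29 days to the end of August leaves 169.
September has 30 days (139 left).
October has 31 days (108 left).
November has 30 days (78 left).
December has 31 days (47 left).
January has 31 days (16 left).
16 days into February → 2047-02-16.

2047-02-16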